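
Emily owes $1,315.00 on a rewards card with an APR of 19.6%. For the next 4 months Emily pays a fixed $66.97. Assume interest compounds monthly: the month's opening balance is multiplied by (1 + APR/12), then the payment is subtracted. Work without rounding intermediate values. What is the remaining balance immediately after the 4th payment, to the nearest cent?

Monthly rate r = 19.6%/12 = 1.63333% = 0.0163333.
Each month: B ← B·(1+r) − $66.97.
Month 1: interest $21.48; balance after payment $1,269.51.
Month 2: interest $20.74; balance after payment $1,223.27.
Month 3: interest $19.98; balance after payment $1,176.28.
Month 4: interest $19.21; balance after payment $1,128.53.

$1,128.53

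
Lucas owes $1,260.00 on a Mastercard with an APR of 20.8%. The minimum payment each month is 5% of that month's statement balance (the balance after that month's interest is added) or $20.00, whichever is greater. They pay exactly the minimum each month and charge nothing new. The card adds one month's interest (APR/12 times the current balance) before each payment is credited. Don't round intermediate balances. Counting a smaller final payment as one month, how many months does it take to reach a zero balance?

Monthly rate r = 20.8%/12 = 1.73333% = 0.0173333.
While 5% of the post-interest balance exceeds $20.00, each month B ← (B·(1+r))·(1 − 0.05), i.e. B shrinks by the factor (1+r)·0.95 = 0.96647.
This holds for months 1–35. Entering month 36 the balance is $381.87; 5% of the post-interest balance is now below $20.00, so the flat $20.00 minimum applies from here.
From month 36 a fixed $20.00 at rate r clears $381.87 in 24 more payments. Total: 35 + 24 = 59 months.

59 months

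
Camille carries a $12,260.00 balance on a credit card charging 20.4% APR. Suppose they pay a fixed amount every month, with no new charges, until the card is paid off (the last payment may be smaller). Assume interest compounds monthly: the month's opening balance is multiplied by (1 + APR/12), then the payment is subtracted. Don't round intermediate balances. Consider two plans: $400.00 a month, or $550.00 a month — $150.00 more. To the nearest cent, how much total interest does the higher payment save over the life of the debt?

$1,926.56

Monthly rate r = 20.4%/12 = 1.7% = 0.017.
At $400.00/mo: n = ⌈−ln(1 − rB₀/P)/ln(1+r)⌉ = 44 payments (last $268.95); total interest = total paid − $12,260.00 = $5,208.95.
At $550.00/mo: 29 payments (last $142.39); total interest $3,282.39.
Interest saved = $5,208.95 − $3,282.39 = $1,926.56.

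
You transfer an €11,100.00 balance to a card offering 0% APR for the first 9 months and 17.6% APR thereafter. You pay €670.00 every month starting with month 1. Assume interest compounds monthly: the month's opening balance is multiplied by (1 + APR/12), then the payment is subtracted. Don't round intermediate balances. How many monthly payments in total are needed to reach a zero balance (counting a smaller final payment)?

18 payments

Promo months 1–9 at r₀ = 0%/12 = 0; months 10+ at r₁ = 17.6%/12 = 0.0146667.
After month 9 (no interest yet): B = €11,100.00 − 9·€670.00 = €5,070.00.
Then at r₁ with €670.00/mo: n₂ = −ln(1 − r₁·B/P)/ln(1+r₁) ≈ 8.08 → 9 more payments.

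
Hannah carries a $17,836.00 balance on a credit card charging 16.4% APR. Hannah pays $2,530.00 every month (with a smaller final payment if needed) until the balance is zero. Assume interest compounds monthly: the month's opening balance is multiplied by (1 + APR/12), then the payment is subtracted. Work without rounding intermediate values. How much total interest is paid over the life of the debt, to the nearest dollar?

$1,051

Monthly rate r = 16.4%/12 = 1.36667% = 0.0136667.
Payoff takes n = ⌈−ln(1 − rB₀/P)/ln(1+r)⌉ = ⌈7.463⌉ = 8 payments; the last is $1,176.87.
Total paid = 7·$2,530.00 + $1,176.87 = $18,886.87.
Total interest = total paid − principal = $18,886.87 − $17,836.00 = $1,050.87.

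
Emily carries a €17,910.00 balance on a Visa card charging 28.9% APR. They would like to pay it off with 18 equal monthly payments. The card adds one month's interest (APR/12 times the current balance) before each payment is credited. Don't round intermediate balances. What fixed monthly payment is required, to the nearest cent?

Monthly rate r = 28.9%/12 = 2.40833% = 0.0240833.
Level-payment amortization: P = B₀·r / (1 − (1+r)^(−n)) = 17910.00·0.0240833 / (1 − 1.02408^(−18)).
Denominator 1 − (1+r)^(−18) = 0.34842467.
P = 431.332 / 0.34842467 ≈ 1237.95.

€1,237.95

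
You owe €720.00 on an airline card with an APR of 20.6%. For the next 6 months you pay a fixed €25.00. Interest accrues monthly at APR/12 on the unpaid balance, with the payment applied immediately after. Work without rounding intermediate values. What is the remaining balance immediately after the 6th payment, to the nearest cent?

Monthly rate r = 20.6%/12 = 1.71667% = 0.0171667.
Each month: B ← B·(1+r) − €25.00.
Month 1: interest €12.36; balance after payment €707.36.
Month 2: interest €12.14; balance after payment €694.50.
Month 3: interest €11.92; balance after payment €681.43.
Month 4: interest €11.70; balance after payment €668.12.
Month 5: interest €11.47; balance after payment €654.59.
Month 6: interest €11.24; balance after payment €640.83.

€640.83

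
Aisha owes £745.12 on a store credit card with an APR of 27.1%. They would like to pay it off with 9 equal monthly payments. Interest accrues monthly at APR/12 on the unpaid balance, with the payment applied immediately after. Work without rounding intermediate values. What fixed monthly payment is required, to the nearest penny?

£92.42

Monthly rate r = 27.1%/12 = 2.25833% = 0.0225833.
Level-payment amortization: P = B₀·r / (1 − (1+r)^(−n)) = 745.12·0.0225833 / (1 − 1.02258^(−9)).
Denominator 1 − (1+r)^(−9) = 0.182078528.
P = 16.8273 / 0.182078528 ≈ 92.42.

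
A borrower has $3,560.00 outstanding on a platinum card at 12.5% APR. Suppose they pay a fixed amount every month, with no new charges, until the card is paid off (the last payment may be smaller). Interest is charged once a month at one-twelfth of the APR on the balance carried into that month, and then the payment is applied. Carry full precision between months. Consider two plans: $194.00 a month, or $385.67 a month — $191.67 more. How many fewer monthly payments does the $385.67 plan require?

Monthly rate r = 12.5%/12 = 1.04167% = 0.0104167.
At $194.00/mo: n = ⌈−ln(1 − rB₀/P)/ln(1+r)⌉ = 21 payments (last $91.75); total interest = total paid − $3,560.00 = $411.75.
At $385.67/mo: 10 payments (last $291.78); total interest $202.81.
Payments saved = 21 − 10 = 11.

11 fewer payments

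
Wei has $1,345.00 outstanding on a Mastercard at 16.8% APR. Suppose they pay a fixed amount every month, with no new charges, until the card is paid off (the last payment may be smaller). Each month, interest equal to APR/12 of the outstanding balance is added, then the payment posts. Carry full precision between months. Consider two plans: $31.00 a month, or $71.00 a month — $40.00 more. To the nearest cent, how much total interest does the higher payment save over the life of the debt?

$511.03

Monthly rate r = 16.8%/12 = 1.4% = 0.014.
At $31.00/mo: n = ⌈−ln(1 − rB₀/P)/ln(1+r)⌉ = 68 payments (last $7.89); total interest = total paid − $1,345.00 = $739.89.
At $71.00/mo: 23 payments (last $11.86); total interest $228.86.
Interest saved = $739.89 − $228.86 = $511.03.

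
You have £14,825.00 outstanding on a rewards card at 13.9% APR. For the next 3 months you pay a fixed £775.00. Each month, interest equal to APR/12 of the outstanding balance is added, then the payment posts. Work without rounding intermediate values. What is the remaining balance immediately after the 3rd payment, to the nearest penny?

£12,994.12

Monthly rate r = 13.9%/12 = 1.15833% = 0.0115833.
Each month: B ← B·(1+r) − £775.00.
Month 1: interest £171.72; balance after payment £14,221.72.
Month 2: interest £164.73; balance after payment £13,611.46.
Month 3: interest £157.67; balance after payment £12,994.12.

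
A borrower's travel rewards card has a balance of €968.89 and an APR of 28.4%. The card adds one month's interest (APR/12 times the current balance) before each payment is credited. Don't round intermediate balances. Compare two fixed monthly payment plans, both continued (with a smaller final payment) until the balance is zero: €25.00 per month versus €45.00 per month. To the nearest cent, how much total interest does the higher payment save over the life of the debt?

€1,292.20

Monthly rate r = 28.4%/12 = 2.36667% = 0.0236667.
At €25.00/mo: n = ⌈−ln(1 − rB₀/P)/ln(1+r)⌉ = 107 payments (last €12.98); total interest = total paid − €968.89 = €1,694.09.
At €45.00/mo: 31 payments (last €20.78); total interest €401.89.
Interest saved = €1,694.09 − €401.89 = €1,292.20.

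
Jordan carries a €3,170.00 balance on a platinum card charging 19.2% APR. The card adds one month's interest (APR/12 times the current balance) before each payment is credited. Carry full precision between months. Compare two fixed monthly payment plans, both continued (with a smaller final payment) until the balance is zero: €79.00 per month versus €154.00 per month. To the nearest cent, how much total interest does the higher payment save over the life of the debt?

€1,236.73

Monthly rate r = 19.2%/12 = 1.6% = 0.016.
At €79.00/mo: n = ⌈−ln(1 − rB₀/P)/ln(1+r)⌉ = 65 payments (last €56.86); total interest = total paid − €3,170.00 = €1,942.86.
At €154.00/mo: 26 payments (last €26.13); total interest €706.13.
Interest saved = €1,942.86 − €706.13 = €1,236.73.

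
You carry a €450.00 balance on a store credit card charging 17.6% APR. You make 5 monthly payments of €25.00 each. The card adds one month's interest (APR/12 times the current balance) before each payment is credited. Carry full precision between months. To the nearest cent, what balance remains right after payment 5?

€355.26

Monthly rate r = 17.6%/12 = 1.46667% = 0.0146667.
Each month: B ← B·(1+r) − €25.00.
Month 1: interest €6.60; balance after payment €431.60.
Month 2: interest €6.33; balance after payment €412.93.
Month 3: interest €6.06; balance after payment €393.99.
Month 4: interest €5.78; balance after payment €374.76.
Month 5: interest €5.50; balance after payment €355.26.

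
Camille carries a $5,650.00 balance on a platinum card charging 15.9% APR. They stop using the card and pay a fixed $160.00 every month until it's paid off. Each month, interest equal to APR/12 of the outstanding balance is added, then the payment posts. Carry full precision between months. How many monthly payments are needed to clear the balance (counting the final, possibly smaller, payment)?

48 months

Monthly rate r = 15.9%/12 = 1.325% = 0.01325.
Recurrence: B ← B·(1+r) − $160.00.
Month 1: interest $74.86; balance after payment $5,564.86.
Month 2: interest $73.73; balance after payment $5,478.60.
Closed form: n = −ln(1 − rB₀/P)/ln(1+r) = −ln(0.53211)/ln(1.01325) ≈ 47.930, so the balance reaches zero during payment 48.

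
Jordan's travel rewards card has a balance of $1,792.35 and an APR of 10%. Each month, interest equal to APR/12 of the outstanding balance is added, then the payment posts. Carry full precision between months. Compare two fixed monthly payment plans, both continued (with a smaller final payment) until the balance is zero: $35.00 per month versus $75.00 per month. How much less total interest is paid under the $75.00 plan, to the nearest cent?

$339.64

Monthly rate r = 10%/12 = 0.833333% = 0.00833333.
At $35.00/mo: n = ⌈−ln(1 − rB₀/P)/ln(1+r)⌉ = 68 payments (last $1.75); total interest = total paid − $1,792.35 = $554.40.
At $75.00/mo: 27 payments (last $57.11); total interest $214.76.
Interest saved = $554.40 − $214.76 = $339.64.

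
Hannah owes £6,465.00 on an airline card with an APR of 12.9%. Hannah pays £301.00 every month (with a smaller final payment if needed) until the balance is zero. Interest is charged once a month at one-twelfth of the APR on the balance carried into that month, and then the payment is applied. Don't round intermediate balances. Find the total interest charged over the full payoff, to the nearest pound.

Monthly rate r = 12.9%/12 = 1.075% = 0.01075.
Payoff takes n = ⌈−ln(1 − rB₀/P)/ln(1+r)⌉ = ⌈24.552⌉ = 25 payments; the last is £166.54.
Total paid = 24·£301.00 + £166.54 = £7,390.54.
Total interest = total paid − principal = £7,390.54 − £6,465.00 = £925.54.

£926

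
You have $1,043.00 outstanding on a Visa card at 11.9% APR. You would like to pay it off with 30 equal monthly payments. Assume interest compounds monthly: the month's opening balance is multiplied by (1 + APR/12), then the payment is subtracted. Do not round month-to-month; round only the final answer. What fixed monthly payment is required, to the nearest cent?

$40.37

Monthly rate r = 11.9%/12 = 0.991667% = 0.00991667.
Level-payment amortization: P = B₀·r / (1 − (1+r)^(−n)) = 1043.00·0.00991667 / (1 − 1.00992^(−30)).
Denominator 1 − (1+r)^(−30) = 0.256238289.
P = 10.3431 / 0.256238289 ≈ 40.37.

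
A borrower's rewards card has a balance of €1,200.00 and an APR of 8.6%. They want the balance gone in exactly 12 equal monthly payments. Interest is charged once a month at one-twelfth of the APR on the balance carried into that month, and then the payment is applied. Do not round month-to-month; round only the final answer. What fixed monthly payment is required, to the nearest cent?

Monthly rate r = 8.6%/12 = 0.716667% = 0.00716667.
Level-payment amortization: P = B₀·r / (1 − (1+r)^(−n)) = 1200.00·0.00716667 / (1 − 1.00717^(−12)).
Denominator 1 − (1+r)^(−12) = 0.0821242975.
P = 8.6 / 0.0821242975 ≈ 104.72.

€104.72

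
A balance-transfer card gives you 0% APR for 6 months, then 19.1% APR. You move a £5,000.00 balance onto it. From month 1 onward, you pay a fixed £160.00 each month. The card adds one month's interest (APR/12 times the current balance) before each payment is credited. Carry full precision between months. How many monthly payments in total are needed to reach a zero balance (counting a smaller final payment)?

39 months

Promo months 1–6 at r₀ = 0%/12 = 0; months 7+ at r₁ = 19.1%/12 = 0.0159167.
After month 6 (no interest yet): B = £5,000.00 − 6·£160.00 = £4,040.00.
Then at r₁ with £160.00/mo: n₂ = −ln(1 − r₁·B/P)/ln(1+r₁) ≈ 32.55 → 33 more payments.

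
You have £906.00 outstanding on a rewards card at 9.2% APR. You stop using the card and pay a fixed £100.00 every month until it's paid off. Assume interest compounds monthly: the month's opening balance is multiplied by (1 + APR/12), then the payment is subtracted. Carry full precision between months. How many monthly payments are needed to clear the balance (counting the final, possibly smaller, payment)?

Monthly rate r = 9.2%/12 = 0.766667% = 0.00766667.
Recurrence: B ← B·(1+r) − £100.00.
Month 1: interest £6.95; balance after payment £812.95.
Month 2: interest £6.23; balance after payment £719.18.
Closed form: n = −ln(1 − rB₀/P)/ln(1+r) = −ln(0.93054)/ln(1.00767) ≈ 9.426, so the balance reaches zero during payment 10.

10 months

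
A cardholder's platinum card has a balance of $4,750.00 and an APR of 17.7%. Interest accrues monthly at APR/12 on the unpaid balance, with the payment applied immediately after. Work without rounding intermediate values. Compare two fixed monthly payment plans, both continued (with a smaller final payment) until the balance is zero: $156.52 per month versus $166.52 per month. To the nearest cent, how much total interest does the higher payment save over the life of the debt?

Monthly rate r = 17.7%/12 = 1.475% = 0.01475.
At $156.52/mo: n = ⌈−ln(1 − rB₀/P)/ln(1+r)⌉ = 41 payments (last $84.09); total interest = total paid − $4,750.00 = $1,594.89.
At $166.52/mo: 38 payments (last $48.57); total interest $1,459.81.
Interest saved = $1,594.89 − $1,459.81 = $135.08.

$135.08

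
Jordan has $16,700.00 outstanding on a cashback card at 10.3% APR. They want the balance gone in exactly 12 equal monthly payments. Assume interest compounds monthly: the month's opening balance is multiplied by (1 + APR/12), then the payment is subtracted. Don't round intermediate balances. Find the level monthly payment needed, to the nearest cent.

$1,470.53

Monthly rate r = 10.3%/12 = 0.858333% = 0.00858333.
Level-payment amortization: P = B₀·r / (1 − (1+r)^(−n)) = 16700.00·0.00858333 / (1 − 1.00858^(−12)).
Denominator 1 − (1+r)^(−12) = 0.097476429.
P = 143.342 / 0.097476429 ≈ 1470.53.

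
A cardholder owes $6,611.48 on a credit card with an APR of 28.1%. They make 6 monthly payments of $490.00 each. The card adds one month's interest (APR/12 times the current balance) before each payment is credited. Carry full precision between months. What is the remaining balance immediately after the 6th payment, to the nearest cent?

Monthly rate r = 28.1%/12 = 2.34167% = 0.0234167.
Each month: B ← B·(1+r) − $490.00.
Month 1: interest $154.82; balance after payment $6,276.30.
Month 2: interest $146.97; balance after payment $5,933.27.
Month 3: interest $138.94; balance after payment $5,582.21.
Month 4: interest $130.72; balance after payment $5,222.92.
Month 5: interest $122.30; balance after payment $4,855.23.
Month 6: interest $113.69; balance after payment $4,478.92.

$4,478.92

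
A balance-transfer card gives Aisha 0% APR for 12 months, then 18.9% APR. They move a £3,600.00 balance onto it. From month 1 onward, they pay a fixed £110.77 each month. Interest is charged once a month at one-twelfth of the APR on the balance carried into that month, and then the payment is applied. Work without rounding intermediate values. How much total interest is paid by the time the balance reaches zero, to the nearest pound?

Promo months 1–12 at r₀ = 0%/12 = 0; months 13+ at r₁ = 18.9%/12 = 0.01575.
After month 12 (no interest yet): B = £3,600.00 − 12·£110.77 = £2,270.76.
Then at r₁ with £110.77/mo: n₂ = −ln(1 − r₁·B/P)/ln(1+r₁) ≈ 24.95 → 25 more payments.
Total paid = 36·£110.77 + £105.23 = £4,092.95; interest = £4,092.95 − £3,600.00 = £492.95.

£493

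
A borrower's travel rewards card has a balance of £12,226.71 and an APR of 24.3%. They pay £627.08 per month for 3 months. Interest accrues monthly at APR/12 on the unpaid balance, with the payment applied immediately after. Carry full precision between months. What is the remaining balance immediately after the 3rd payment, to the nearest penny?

Monthly rate r = 24.3%/12 = 2.025% = 0.02025.
Each month: B ← B·(1+r) − £627.08.
Month 1: interest £247.59; balance after payment £11,847.22.
Month 2: interest £239.91; balance after payment £11,460.05.
Month 3: interest £232.07; balance after payment £11,065.03.

£11,065.03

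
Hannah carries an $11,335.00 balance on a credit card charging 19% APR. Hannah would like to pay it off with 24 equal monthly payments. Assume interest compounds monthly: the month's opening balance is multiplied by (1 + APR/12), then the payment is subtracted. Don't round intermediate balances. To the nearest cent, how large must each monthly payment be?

Monthly rate r = 19%/12 = 1.58333% = 0.0158333.
Level-payment amortization: P = B₀·r / (1 − (1+r)^(−n)) = 11335.00·0.0158333 / (1 − 1.01583^(−24)).
Denominator 1 − (1+r)^(−24) = 0.314099736.
P = 179.471 / 0.314099736 ≈ 571.38.

$571.38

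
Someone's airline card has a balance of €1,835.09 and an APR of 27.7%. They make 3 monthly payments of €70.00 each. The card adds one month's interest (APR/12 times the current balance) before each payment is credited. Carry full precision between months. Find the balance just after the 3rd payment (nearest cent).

Monthly rate r = 27.7%/12 = 2.30833% = 0.0230833.
Each month: B ← B·(1+r) − €70.00.
Month 1: interest €42.36; balance after payment €1,807.45.
Month 2: interest €41.72; balance after payment €1,779.17.
Month 3: interest €41.07; balance after payment €1,750.24.

€1,750.24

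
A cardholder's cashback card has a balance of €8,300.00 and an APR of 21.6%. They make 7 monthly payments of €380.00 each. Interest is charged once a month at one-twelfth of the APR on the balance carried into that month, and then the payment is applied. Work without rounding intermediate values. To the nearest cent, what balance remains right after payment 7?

Monthly rate r = 21.6%/12 = 1.8% = 0.018.
Each month: B ← B·(1+r) − €380.00.
Month 1: interest €149.40; balance after payment €8,069.40.
Month 2: interest €145.25; balance after payment €7,834.65.
Month 3: interest €141.02; balance after payment €7,595.67.
Month 4: interest €136.72; balance after payment €7,352.39.
Month 5: interest €132.34; balance after payment €7,104.74.
Month 6: interest €127.89; balance after payment €6,852.62.
Month 7: interest €123.35; balance after payment €6,595.97.

€6,595.97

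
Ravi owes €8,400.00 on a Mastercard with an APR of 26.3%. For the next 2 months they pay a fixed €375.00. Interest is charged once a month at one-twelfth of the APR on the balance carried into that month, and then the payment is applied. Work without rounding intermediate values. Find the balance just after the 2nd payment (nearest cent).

€8,014.02

Monthly rate r = 26.3%/12 = 2.19167% = 0.0219167.
Each month: B ← B·(1+r) − €375.00.
Month 1: interest €184.10; balance after payment €8,209.10.
Month 2: interest €179.92; balance after payment €8,014.02.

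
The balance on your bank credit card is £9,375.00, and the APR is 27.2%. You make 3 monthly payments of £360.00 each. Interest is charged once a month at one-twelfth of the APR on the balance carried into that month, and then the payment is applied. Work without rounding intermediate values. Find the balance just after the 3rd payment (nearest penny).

Monthly rate r = 27.2%/12 = 2.26667% = 0.0226667.
Each month: B ← B·(1+r) − £360.00.
Month 1: interest £212.50; balance after payment £9,227.50.
Month 2: interest £209.16; balance after payment £9,076.66.
Month 3: interest £205.74; balance after payment £8,922.39.

£8,922.39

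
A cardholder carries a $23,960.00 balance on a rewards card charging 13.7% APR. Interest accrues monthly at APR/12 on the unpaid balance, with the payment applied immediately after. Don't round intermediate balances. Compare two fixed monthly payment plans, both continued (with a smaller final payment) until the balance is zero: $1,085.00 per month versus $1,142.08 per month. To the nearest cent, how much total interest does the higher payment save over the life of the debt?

$220.99

Monthly rate r = 13.7%/12 = 1.14167% = 0.0114167.
At $1,085.00/mo: n = ⌈−ln(1 − rB₀/P)/ln(1+r)⌉ = 26 payments (last $642.30); total interest = total paid − $23,960.00 = $3,807.30.
At $1,142.08/mo: 25 payments (last $136.39); total interest $3,586.31.
Interest saved = $3,807.30 − $3,586.31 = $220.99.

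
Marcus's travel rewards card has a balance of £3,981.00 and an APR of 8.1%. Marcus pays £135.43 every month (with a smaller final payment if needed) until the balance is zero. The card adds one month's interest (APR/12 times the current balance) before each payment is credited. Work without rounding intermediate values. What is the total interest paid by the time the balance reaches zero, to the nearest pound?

Monthly rate r = 8.1%/12 = 0.675% = 0.00675.
Payoff takes n = ⌈−ln(1 − rB₀/P)/ln(1+r)⌉ = ⌈32.876⌉ = 33 payments; the last is £118.70.
Total paid = 32·£135.43 + £118.70 = £4,452.46.
Total interest = total paid − principal = £4,452.46 − £3,981.00 = £471.46.

£471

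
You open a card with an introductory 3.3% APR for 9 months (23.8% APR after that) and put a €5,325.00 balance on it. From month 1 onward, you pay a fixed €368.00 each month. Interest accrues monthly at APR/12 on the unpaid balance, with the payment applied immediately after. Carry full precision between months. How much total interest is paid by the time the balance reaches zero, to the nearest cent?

€249.04

Promo months 1–9 at r₀ = 3.3%/12 = 0.00275; months 10+ at r₁ = 23.8%/12 = 0.0198333.
After month 9: iterate B ← B·(1+r₀) − €368.00 for 9 months → €2,109.59.
Then at r₁ with €368.00/mo: n₂ = −ln(1 − r₁·B/P)/ln(1+r₁) ≈ 6.15 → 7 more payments.
Total paid = 15·€368.00 + €54.04 = €5,574.04; interest = €5,574.04 − €5,325.00 = €249.04.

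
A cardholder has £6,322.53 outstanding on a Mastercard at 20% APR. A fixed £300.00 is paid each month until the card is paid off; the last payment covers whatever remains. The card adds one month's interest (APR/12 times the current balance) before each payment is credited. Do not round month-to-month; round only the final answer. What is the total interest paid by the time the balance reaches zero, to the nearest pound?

Monthly rate r = 20%/12 = 1.66667% = 0.0166667.
Payoff takes n = ⌈−ln(1 − rB₀/P)/ln(1+r)⌉ = ⌈26.178⌉ = 27 payments; the last is £53.88.
Total paid = 26·£300.00 + £53.88 = £7,853.88.
Total interest = total paid − principal = £7,853.88 − £6,322.53 = £1,531.35.

£1,531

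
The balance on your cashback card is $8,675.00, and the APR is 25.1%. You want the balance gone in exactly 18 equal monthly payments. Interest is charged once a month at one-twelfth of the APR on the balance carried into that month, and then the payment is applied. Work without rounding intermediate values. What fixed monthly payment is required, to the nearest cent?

$583.31

Monthly rate r = 25.1%/12 = 2.09167% = 0.0209167.
Level-payment amortization: P = B₀·r / (1 − (1+r)^(−n)) = 8675.00·0.0209167 / (1 − 1.02092^(−18)).
Denominator 1 − (1+r)^(−18) = 0.311070612.
P = 181.452 / 0.311070612 ≈ 583.31.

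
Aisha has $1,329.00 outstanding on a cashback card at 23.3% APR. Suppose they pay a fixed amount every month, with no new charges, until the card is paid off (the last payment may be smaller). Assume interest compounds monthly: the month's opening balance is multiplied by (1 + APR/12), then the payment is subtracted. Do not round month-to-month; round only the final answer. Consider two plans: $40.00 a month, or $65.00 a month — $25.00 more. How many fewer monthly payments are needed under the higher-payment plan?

Monthly rate r = 23.3%/12 = 1.94167% = 0.0194167.
At $40.00/mo: n = ⌈−ln(1 − rB₀/P)/ln(1+r)⌉ = 54 payments (last $34.89); total interest = total paid − $1,329.00 = $825.89.
At $65.00/mo: 27 payments (last $19.86); total interest $380.86.
Payments saved = 54 − 27 = 27.

27 fewer payments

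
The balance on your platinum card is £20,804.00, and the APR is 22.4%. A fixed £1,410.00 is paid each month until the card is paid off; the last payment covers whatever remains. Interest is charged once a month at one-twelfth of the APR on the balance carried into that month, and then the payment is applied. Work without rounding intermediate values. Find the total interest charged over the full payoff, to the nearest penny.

Monthly rate r = 22.4%/12 = 1.86667% = 0.0186667.
Payoff takes n = ⌈−ln(1 − rB₀/P)/ln(1+r)⌉ = ⌈17.419⌉ = 18 payments; the last is £594.36.
Total paid = 17·£1,410.00 + £594.36 = £24,564.36.
Total interest = total paid − principal = £24,564.36 − £20,804.00 = £3,760.36.

£3,760.36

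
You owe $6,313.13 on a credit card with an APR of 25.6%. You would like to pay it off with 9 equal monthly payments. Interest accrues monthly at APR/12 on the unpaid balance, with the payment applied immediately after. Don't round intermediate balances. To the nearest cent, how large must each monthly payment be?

$778.39

Monthly rate r = 25.6%/12 = 2.13333% = 0.0213333.
Level-payment amortization: P = B₀·r / (1 − (1+r)^(−n)) = 6313.13·0.0213333 / (1 − 1.02133^(−9)).
Denominator 1 − (1+r)^(−9) = 0.17302488.
P = 134.68 / 0.17302488 ≈ 778.39.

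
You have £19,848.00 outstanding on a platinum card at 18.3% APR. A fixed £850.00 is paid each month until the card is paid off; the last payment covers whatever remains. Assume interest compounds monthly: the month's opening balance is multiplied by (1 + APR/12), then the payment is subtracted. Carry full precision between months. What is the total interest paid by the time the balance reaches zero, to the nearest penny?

£4,875.21

Monthly rate r = 18.3%/12 = 1.525% = 0.01525.
Payoff takes n = ⌈−ln(1 − rB₀/P)/ln(1+r)⌉ = ⌈29.086⌉ = 30 payments; the last is £73.21.
Total paid = 29·£850.00 + £73.21 = £24,723.21.
Total interest = total paid − principal = £24,723.21 − £19,848.00 = £4,875.21.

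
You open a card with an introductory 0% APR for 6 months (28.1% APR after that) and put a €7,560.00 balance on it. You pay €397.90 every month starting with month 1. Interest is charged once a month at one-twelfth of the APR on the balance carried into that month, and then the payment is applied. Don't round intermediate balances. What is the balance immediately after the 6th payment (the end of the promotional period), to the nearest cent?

Promo months 1–6 at r₀ = 0%/12 = 0; months 7+ at r₁ = 28.1%/12 = 0.0234167.
After month 6 (no interest yet): B = €7,560.00 − 6·€397.90 = €5,172.60.

€5,172.60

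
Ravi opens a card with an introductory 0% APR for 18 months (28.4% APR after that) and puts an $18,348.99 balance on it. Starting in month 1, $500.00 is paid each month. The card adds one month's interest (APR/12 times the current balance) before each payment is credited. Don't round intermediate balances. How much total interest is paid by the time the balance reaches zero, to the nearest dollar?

$3,142

Promo months 1–18 at r₀ = 0%/12 = 0; months 19+ at r₁ = 28.4%/12 = 0.0236667.
After month 18 (no interest yet): B = $18,348.99 − 18·$500.00 = $9,348.99.
Then at r₁ with $500.00/mo: n₂ = −ln(1 − r₁·B/P)/ln(1+r₁) ≈ 24.98 → 25 more payments.
Total paid = 42·$500.00 + $490.55 = $21,490.55; interest = $21,490.55 − $18,348.99 = $3,141.56.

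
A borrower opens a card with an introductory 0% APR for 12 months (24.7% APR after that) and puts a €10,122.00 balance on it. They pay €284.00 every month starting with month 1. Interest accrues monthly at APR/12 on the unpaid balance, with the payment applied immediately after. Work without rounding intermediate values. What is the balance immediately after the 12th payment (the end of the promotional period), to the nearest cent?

€6,714.00

Promo months 1–12 at r₀ = 0%/12 = 0; months 13+ at r₁ = 24.7%/12 = 0.0205833.
After month 12 (no interest yet): B = €10,122.00 − 12·€284.00 = €6,714.00.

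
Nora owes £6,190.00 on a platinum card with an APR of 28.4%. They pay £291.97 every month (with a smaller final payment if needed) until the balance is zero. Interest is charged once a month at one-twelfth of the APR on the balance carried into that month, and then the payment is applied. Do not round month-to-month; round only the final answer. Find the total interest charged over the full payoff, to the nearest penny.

£2,506.39

Monthly rate r = 28.4%/12 = 2.36667% = 0.0236667.
Payoff takes n = ⌈−ln(1 − rB₀/P)/ln(1+r)⌉ = ⌈29.783⌉ = 30 payments; the last is £229.26.
Total paid = 29·£291.97 + £229.26 = £8,696.39.
Total interest = total paid − principal = £8,696.39 − £6,190.00 = £2,506.39.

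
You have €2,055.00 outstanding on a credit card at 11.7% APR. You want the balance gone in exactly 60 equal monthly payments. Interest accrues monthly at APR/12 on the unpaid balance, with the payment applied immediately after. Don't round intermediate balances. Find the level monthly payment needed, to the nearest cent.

€45.40

Monthly rate r = 11.7%/12 = 0.975% = 0.00975.
Level-payment amortization: P = B₀·r / (1 − (1+r)^(−n)) = 2055.00·0.00975 / (1 − 1.00975^(−60)).
Denominator 1 − (1+r)^(−60) = 0.441313356.
P = 20.0362 / 0.441313356 ≈ 45.40.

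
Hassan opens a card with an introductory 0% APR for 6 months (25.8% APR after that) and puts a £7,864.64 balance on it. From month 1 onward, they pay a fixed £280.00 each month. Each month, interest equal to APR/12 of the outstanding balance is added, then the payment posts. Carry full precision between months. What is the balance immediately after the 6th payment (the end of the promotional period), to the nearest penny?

Promo months 1–6 at r₀ = 0%/12 = 0; months 7+ at r₁ = 25.8%/12 = 0.0215.
After month 6 (no interest yet): B = £7,864.64 − 6·£280.00 = £6,184.64.

£6,184.64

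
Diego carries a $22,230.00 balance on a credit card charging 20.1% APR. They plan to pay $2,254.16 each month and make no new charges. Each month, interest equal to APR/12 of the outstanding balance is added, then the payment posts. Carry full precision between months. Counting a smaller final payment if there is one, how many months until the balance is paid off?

11 months

Monthly rate r = 20.1%/12 = 1.675% = 0.01675.
Recurrence: B ← B·(1+r) − $2,254.16.
Month 1: interest $372.35; balance after payment $20,348.19.
Month 2: interest $340.83; balance after payment $18,434.86.
Closed form: n = −ln(1 − rB₀/P)/ln(1+r) = −ln(0.83482)/ln(1.01675) ≈ 10.869, so the balance reaches zero during payment 11.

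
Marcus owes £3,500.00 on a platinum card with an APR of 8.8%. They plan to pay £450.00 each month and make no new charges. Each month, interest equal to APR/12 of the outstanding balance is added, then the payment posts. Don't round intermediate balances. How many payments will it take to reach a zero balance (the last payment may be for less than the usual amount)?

Monthly rate r = 8.8%/12 = 0.733333% = 0.00733333.
Recurrence: B ← B·(1+r) − £450.00.
Month 1: interest £25.67; balance after payment £3,075.67.
Month 2: interest £22.55; balance after payment £2,648.22.
Closed form: n = −ln(1 − rB₀/P)/ln(1+r) = −ln(0.94296)/ln(1.00733) ≈ 8.038, so the balance reaches zero during payment 9.

9 months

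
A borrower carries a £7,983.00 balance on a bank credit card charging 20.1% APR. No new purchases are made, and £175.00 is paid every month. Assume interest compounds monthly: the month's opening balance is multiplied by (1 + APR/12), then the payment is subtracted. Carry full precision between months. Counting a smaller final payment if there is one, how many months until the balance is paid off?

Monthly rate r = 20.1%/12 = 1.675% = 0.01675.
Recurrence: B ← B·(1+r) − £175.00.
Month 1: interest £133.72; balance after payment £7,941.72.
Month 2: interest £133.02; balance after payment £7,899.74.
Closed form: n = −ln(1 − rB₀/P)/ln(1+r) = −ln(0.23591)/ln(1.01675) ≈ 86.947, so the balance reaches zero during payment 87.

87 months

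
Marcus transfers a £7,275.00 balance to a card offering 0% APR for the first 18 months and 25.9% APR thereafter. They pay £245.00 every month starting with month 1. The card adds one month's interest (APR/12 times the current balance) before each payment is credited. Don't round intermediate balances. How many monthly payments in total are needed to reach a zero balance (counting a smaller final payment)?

Promo months 1–18 at r₀ = 0%/12 = 0; months 19+ at r₁ = 25.9%/12 = 0.0215833.
After month 18 (no interest yet): B = £7,275.00 − 18·£245.00 = £2,865.00.
Then at r₁ with £245.00/mo: n₂ = −ln(1 − r₁·B/P)/ln(1+r₁) ≈ 13.62 → 14 more payments.

32 payments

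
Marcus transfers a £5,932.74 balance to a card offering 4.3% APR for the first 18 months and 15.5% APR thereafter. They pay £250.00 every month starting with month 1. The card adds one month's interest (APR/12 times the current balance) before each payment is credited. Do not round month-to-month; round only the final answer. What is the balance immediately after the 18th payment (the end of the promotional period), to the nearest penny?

Promo months 1–18 at r₀ = 4.3%/12 = 0.00358333; months 19+ at r₁ = 15.5%/12 = 0.0129167.
After month 18: iterate B ← B·(1+r₀) − £250.00 for 18 months → £1,687.57.

£1,687.57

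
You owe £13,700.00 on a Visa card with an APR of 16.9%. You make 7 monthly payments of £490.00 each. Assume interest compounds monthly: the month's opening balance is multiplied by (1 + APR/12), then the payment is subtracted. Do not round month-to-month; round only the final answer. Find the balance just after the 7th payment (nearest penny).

£11,530.65

Monthly rate r = 16.9%/12 = 1.40833% = 0.0140833.
Each month: B ← B·(1+r) − £490.00.
Month 1: interest £192.94; balance after payment £13,402.94.
Month 2: interest £188.76; balance after payment £13,101.70.
Month 3: interest £184.52; balance after payment £12,796.22.
Month 4: interest £180.21; balance after payment £12,486.43.
Month 5: interest £175.85; balance after payment £12,172.28.
Month 6: interest £171.43; balance after payment £11,853.71.
Month 7: interest £166.94; balance after payment £11,530.65.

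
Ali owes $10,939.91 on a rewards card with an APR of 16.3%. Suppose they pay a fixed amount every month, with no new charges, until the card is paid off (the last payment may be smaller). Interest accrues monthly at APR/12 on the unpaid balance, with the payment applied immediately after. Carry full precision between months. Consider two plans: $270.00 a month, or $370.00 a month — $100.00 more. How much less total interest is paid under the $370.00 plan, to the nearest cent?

$1,913.40

Monthly rate r = 16.3%/12 = 1.35833% = 0.0135833.
At $270.00/mo: n = ⌈−ln(1 − rB₀/P)/ln(1+r)⌉ = 60 payments (last $66.62); total interest = total paid − $10,939.91 = $5,056.71.
At $370.00/mo: 39 payments (last $23.22); total interest $3,143.31.
Interest saved = $5,056.71 − $3,143.31 = $1,913.40.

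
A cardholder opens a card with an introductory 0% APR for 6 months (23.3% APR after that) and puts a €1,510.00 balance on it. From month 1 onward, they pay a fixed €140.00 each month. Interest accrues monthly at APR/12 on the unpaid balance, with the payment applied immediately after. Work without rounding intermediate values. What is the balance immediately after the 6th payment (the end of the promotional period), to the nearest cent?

Promo months 1–6 at r₀ = 0%/12 = 0; months 7+ at r₁ = 23.3%/12 = 0.0194167.
After month 6 (no interest yet): B = €1,510.00 − 6·€140.00 = €670.00.

€670.00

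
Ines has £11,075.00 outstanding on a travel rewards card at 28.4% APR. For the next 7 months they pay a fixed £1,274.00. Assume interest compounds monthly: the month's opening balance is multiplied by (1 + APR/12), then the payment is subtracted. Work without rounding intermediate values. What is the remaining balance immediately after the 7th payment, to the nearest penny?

£3,468.53

Monthly rate r = 28.4%/12 = 2.36667% = 0.0236667.
Each month: B ← B·(1+r) − £1,274.00.
Month 1: interest £262.11; balance after payment £10,063.11.
Month 2: interest £238.16; balance after payment £9,027.27.
Month 3: interest £213.65; balance after payment £7,966.91.
Month 4: interest £188.55; balance after payment £6,881.46.
Month 5: interest £162.86; balance after payment £5,770.33.
Month 6: interest £136.56; balance after payment £4,632.89.
Month 7: interest £109.65; balance after payment £3,468.53.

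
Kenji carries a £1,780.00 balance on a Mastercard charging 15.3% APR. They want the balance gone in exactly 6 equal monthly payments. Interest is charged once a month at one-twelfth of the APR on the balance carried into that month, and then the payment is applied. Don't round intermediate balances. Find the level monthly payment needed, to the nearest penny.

£310.05

Monthly rate r = 15.3%/12 = 1.275% = 0.01275.
Level-payment amortization: P = B₀·r / (1 − (1+r)^(−n)) = 1780.00·0.01275 / (1 − 1.01275^(−6)).
Denominator 1 − (1+r)^(−6) = 0.0731990103.
P = 22.695 / 0.0731990103 ≈ 310.05.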